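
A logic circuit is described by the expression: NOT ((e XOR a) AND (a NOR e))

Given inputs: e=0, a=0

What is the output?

Substituting: NOT ((0 XOR 0) AND (0 NOR 0))
= 1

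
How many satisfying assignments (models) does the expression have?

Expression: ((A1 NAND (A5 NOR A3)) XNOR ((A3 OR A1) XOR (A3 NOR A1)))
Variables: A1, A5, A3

Satisfying assignments: (0,0,0), (0,0,1), (0,1,0), (0,1,1), (1,0,1), (1,1,0), (1,1,1)
Count: 7 out of 8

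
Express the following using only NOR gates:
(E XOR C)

((((E NOR C) NOR (E NOR C)) NOR ((E NOR C) NOR (E NOR C))) NOR ((((E NOR E) NOR (C NOR C)) NOR ((E NOR E) NOR (C NOR C))) NOR (((E NOR E) NOR (C NOR C)) NOR ((E NOR E) NOR (C NOR C)))))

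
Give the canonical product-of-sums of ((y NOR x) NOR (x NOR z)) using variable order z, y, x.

ΠM(0, 2, 4) = (z OR y OR x) AND (z OR NOT y OR x) AND (NOT z OR y OR x)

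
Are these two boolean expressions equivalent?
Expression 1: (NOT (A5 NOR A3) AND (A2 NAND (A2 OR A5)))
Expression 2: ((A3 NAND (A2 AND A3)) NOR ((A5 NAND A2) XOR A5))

No. Counterexample: with A5=0, A3=1, A2=0, Expression 1 = 1 but Expression 2 = 0.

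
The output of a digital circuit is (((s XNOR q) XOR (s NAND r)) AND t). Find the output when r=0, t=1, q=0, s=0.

Substituting: (((0 XNOR 0) XOR (0 NAND 0)) AND 1)
= 0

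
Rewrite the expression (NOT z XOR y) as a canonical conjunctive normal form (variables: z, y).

(z OR NOT y) AND (NOT z OR y)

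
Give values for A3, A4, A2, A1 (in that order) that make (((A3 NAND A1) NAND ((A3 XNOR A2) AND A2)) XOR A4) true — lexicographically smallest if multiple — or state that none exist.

A3=0, A4=0, A2=0, A1=0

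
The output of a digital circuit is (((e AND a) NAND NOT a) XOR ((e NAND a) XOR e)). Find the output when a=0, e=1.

Substituting: (((1 AND 0) NAND NOT 0) XOR ((1 NAND 0) XOR 1))
= 1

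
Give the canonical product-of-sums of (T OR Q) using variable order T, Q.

ΠM(0) = (T OR Q)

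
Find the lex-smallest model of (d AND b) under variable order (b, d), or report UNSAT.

b=1, d=1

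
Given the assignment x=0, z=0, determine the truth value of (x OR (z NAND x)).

Substituting: (0 OR (0 NAND 0))
= 1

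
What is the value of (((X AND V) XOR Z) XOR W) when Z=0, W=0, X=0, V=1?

Substituting: (((0 AND 1) XOR 0) XOR 0)
= 0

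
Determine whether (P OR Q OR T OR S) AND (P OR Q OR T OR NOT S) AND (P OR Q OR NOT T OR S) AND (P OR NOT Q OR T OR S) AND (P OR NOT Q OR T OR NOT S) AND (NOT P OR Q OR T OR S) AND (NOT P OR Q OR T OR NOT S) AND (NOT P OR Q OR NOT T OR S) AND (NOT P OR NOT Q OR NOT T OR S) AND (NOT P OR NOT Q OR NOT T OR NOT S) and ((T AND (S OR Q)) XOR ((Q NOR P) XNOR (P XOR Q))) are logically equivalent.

Yes, they are equivalent — the two output columns agree on all 16 assignments:
P | Q | T | S | Expression 1 | Expression 2
-------------------------------------------
0 | 0 | 0 | 0 | 0 | 0
0 | 0 | 0 | 1 | 0 | 0
0 | 0 | 1 | 0 | 0 | 0
0 | 0 | 1 | 1 | 1 | 1
0 | 1 | 0 | 0 | 0 | 0
0 | 1 | 0 | 1 | 0 | 0
0 | 1 | 1 | 0 | 1 | 1
0 | 1 | 1 | 1 | 1 | 1
1 | 0 | 0 | 0 | 0 | 0
1 | 0 | 0 | 1 | 0 | 0
1 | 0 | 1 | 0 | 0 | 0
1 | 0 | 1 | 1 | 1 | 1
1 | 1 | 0 | 0 | 1 | 1
1 | 1 | 0 | 1 | 1 | 1
1 | 1 | 1 | 0 | 0 | 0
1 | 1 | 1 | 1 | 0 | 0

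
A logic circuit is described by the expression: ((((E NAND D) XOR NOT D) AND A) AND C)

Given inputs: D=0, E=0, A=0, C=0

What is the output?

Substituting: ((((0 NAND 0) XOR NOT 0) AND 0) AND 0)
= 0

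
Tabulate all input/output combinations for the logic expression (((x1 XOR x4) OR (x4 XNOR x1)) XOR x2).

x4 | x1 | x2 | Output
---------------------
0 | 0 | 0 | 1
0 | 0 | 1 | 0
0 | 1 | 0 | 1
0 | 1 | 1 | 0
1 | 0 | 0 | 1
1 | 0 | 1 | 0
1 | 1 | 0 | 1
1 | 1 | 1 | 0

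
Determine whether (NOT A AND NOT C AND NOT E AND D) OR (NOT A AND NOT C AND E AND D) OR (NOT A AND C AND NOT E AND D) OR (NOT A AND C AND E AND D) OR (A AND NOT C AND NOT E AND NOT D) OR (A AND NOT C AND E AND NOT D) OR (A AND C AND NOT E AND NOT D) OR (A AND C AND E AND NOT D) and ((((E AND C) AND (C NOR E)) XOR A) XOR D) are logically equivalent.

Yes, they are equivalent — the two output columns agree on all 16 assignments:
A | C | E | D | Expression 1 | Expression 2
-------------------------------------------
0 | 0 | 0 | 0 | 0 | 0
0 | 0 | 0 | 1 | 1 | 1
0 | 0 | 1 | 0 | 0 | 0
0 | 0 | 1 | 1 | 1 | 1
0 | 1 | 0 | 0 | 0 | 0
0 | 1 | 0 | 1 | 1 | 1
0 | 1 | 1 | 0 | 0 | 0
0 | 1 | 1 | 1 | 1 | 1
1 | 0 | 0 | 0 | 1 | 1
1 | 0 | 0 | 1 | 0 | 0
1 | 0 | 1 | 0 | 1 | 1
1 | 0 | 1 | 1 | 0 | 0
1 | 1 | 0 | 0 | 1 | 1
1 | 1 | 0 | 1 | 0 | 0
1 | 1 | 1 | 0 | 1 | 1
1 | 1 | 1 | 1 | 0 | 0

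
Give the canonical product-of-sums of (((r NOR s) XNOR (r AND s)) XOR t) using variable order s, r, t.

ΠM(0, 3, 5, 6) = (s OR r OR t) AND (s OR NOT r OR NOT t) AND (NOT s OR r OR NOT t) AND (NOT s OR NOT r OR t)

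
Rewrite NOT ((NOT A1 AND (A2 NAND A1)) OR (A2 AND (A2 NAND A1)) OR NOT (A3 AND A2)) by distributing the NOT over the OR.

NOT (NOT A1 AND (A2 NAND A1)) AND NOT (A2 AND (A2 NAND A1)) AND (A3 AND A2)
De Morgan's: NOT(OR of terms) = AND of negations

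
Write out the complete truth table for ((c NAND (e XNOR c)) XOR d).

e | c | d | Output
------------------
0 | 0 | 0 | 1
0 | 0 | 1 | 0
0 | 1 | 0 | 1
0 | 1 | 1 | 0
1 | 0 | 0 | 1
1 | 0 | 1 | 0
1 | 1 | 0 | 0
1 | 1 | 1 | 1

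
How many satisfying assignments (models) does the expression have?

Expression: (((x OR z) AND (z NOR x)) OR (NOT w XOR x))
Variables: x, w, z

Satisfying assignments: (0,0,0), (0,0,1), (1,1,0), (1,1,1)
Count: 4 out of 8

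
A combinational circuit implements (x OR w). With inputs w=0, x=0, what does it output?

Substituting: (0 OR 0)
= 0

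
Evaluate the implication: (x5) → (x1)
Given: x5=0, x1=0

Antecedent (x5) = 0; consequent (x1) = 0.
0 → 0 = 1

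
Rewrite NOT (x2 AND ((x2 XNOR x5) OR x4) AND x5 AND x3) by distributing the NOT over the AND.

NOT x2 OR NOT ((x2 XNOR x5) OR x4) OR NOT x5 OR NOT x3
De Morgan's: NOT(AND of terms) = OR of negations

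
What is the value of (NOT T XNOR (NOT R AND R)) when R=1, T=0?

Substituting: (NOT 0 XNOR (NOT 1 AND 1))
= 0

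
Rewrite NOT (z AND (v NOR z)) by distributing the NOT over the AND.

NOT z OR NOT (v NOR z)
De Morgan's: NOT(AND of terms) = OR of negations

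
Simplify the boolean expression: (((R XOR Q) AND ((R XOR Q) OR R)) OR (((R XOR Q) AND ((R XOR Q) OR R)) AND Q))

By absorption (E OR (E AND v) = E) then absorption (E AND (E OR v) = E):
= (R XOR Q)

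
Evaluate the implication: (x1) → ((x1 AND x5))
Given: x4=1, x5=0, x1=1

Antecedent (x1) = 1; consequent ((x1 AND x5)) = 0.
1 → 0 = 0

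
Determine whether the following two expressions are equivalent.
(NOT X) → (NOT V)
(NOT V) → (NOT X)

No, Converse is not equivalent to original (counterexample: W=0, X=0, V=1)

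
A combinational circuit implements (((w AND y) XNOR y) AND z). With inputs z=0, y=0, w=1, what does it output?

Substituting: (((1 AND 0) XNOR 0) AND 0)
= 0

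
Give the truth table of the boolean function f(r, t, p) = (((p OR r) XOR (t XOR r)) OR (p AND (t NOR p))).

r | t | p | Output
------------------
0 | 0 | 0 | 0
0 | 0 | 1 | 1
0 | 1 | 0 | 1
0 | 1 | 1 | 0
1 | 0 | 0 | 0
1 | 0 | 1 | 0
1 | 1 | 0 | 1
1 | 1 | 1 | 1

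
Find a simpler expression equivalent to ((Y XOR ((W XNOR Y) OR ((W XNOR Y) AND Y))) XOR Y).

By XOR self-cancellation ((E XOR v) XOR v = E) then absorption (E OR (E AND v) = E):
= (W XNOR Y)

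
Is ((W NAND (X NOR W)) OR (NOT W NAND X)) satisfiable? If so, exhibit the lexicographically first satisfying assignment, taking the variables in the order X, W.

X=0, W=0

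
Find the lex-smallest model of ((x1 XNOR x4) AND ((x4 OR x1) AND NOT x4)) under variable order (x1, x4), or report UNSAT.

UNSATISFIABLE - no assignment makes this expression true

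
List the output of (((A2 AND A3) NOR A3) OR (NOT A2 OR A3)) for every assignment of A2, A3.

A2 | A3 | Output
----------------
0 | 0 | 1
0 | 1 | 1
1 | 0 | 1
1 | 1 | 1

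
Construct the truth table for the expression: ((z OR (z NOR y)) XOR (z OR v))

z | y | v | Output
------------------
0 | 0 | 0 | 1
0 | 0 | 1 | 0
0 | 1 | 0 | 0
0 | 1 | 1 | 1
1 | 0 | 0 | 0
1 | 0 | 1 | 0
1 | 1 | 0 | 0
1 | 1 | 1 | 0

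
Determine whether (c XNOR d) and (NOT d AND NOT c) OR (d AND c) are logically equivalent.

Yes, they are equivalent — the two output columns agree on all 4 assignments:
d | c | Expression 1 | Expression 2
-----------------------------------
0 | 0 | 1 | 1
0 | 1 | 0 | 0
1 | 0 | 0 | 0
1 | 1 | 1 | 1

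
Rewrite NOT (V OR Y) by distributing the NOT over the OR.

NOT V AND NOT Y
De Morgan's: NOT(OR of terms) = AND of negations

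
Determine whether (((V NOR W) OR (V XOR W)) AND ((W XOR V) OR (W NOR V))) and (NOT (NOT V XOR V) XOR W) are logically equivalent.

No. Counterexample: with W=0, V=0, Expression 1 = 1 but Expression 2 = 0.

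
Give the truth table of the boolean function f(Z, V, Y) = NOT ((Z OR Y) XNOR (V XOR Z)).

Z | V | Y | Output
------------------
0 | 0 | 0 | 0
0 | 0 | 1 | 1
0 | 1 | 0 | 1
0 | 1 | 1 | 0
1 | 0 | 0 | 0
1 | 0 | 1 | 0
1 | 1 | 0 | 1
1 | 1 | 1 | 1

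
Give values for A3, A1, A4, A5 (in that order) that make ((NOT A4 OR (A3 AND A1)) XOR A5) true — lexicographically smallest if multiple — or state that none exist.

A3=0, A1=0, A4=0, A5=0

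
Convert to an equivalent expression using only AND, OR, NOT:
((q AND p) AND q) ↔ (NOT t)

(((q AND p) AND q) AND (NOT t)) OR (NOT ((q AND p) AND q) AND t)
(Biconditional = both true or both false)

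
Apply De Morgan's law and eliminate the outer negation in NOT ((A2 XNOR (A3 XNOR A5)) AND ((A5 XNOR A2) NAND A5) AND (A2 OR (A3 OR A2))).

NOT (A2 XNOR (A3 XNOR A5)) OR NOT ((A5 XNOR A2) NAND A5) OR NOT (A2 OR (A3 OR A2))
De Morgan's: NOT(AND of terms) = OR of negations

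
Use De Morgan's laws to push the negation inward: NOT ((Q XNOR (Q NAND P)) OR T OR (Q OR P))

NOT (Q XNOR (Q NAND P)) AND NOT T AND NOT (Q OR P)
De Morgan's: NOT(OR of terms) = AND of negations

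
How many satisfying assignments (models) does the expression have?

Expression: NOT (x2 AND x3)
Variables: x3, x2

Satisfying assignments: (0,0), (0,1), (1,0)
Count: 3 out of 4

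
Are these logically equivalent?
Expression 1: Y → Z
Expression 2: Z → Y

No, Converse is not equivalent to original (counterexample: Z=0, Y=1)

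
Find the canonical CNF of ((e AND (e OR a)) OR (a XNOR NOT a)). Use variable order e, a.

(e OR a) AND (e OR NOT a)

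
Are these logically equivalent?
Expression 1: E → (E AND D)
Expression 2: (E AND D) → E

No, Converse is not equivalent to original (counterexample: D=0, E=1)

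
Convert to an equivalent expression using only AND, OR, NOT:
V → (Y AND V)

NOT V OR (Y AND V)
(Implication elimination: A → B = NOT A OR B)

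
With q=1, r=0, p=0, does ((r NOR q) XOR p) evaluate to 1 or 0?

Substituting: ((0 NOR 1) XOR 0)
= 0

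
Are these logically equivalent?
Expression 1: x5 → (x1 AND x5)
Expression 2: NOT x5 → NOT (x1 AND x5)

No, Inverse is not equivalent to original (counterexample: x5=1, x1=0)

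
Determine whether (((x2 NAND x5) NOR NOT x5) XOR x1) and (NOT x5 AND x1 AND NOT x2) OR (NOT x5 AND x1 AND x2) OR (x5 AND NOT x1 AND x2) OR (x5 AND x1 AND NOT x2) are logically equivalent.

Yes, they are equivalent — the two output columns agree on all 8 assignments:
x5 | x1 | x2 | Expression 1 | Expression 2
------------------------------------------
0 | 0 | 0 | 0 | 0
0 | 0 | 1 | 0 | 0
0 | 1 | 0 | 1 | 1
0 | 1 | 1 | 1 | 1
1 | 0 | 0 | 0 | 0
1 | 0 | 1 | 1 | 1
1 | 1 | 0 | 1 | 1
1 | 1 | 1 | 0 | 0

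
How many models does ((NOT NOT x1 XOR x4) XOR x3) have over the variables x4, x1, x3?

Satisfying assignments: (0,0,1), (0,1,0), (1,0,0), (1,1,1)
Count: 4 out of 8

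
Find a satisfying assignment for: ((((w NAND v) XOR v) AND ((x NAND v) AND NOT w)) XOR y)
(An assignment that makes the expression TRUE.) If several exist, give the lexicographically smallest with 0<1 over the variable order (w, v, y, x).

w=0, v=0, y=0, x=0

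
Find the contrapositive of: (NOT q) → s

Contrapositive: NOT s → q
Note: A statement and its contrapositive are logically equivalent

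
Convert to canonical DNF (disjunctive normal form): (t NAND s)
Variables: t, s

(NOT t AND NOT s) OR (NOT t AND s) OR (t AND NOT s)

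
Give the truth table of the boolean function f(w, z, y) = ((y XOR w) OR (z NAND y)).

w | z | y | Output
------------------
0 | 0 | 0 | 1
0 | 0 | 1 | 1
0 | 1 | 0 | 1
0 | 1 | 1 | 1
1 | 0 | 0 | 1
1 | 0 | 1 | 1
1 | 1 | 0 | 1
1 | 1 | 1 | 0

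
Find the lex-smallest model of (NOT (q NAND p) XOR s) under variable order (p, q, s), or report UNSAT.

p=0, q=0, s=1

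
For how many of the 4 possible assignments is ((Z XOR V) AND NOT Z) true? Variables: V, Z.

Satisfying assignments: (1,0)
Count: 1 out of 4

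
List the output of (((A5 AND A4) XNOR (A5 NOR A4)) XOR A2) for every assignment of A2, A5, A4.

A2 | A5 | A4 | Output
---------------------
0 | 0 | 0 | 0
0 | 0 | 1 | 1
0 | 1 | 0 | 1
0 | 1 | 1 | 0
1 | 0 | 0 | 1
1 | 0 | 1 | 0
1 | 1 | 0 | 0
1 | 1 | 1 | 1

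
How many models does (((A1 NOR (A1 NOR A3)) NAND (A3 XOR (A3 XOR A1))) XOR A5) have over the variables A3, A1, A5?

Satisfying assignments: (0,0,0), (0,1,0), (1,0,0), (1,1,0)
Count: 4 out of 8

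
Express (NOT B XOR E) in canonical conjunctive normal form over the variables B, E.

(B OR NOT E) AND (NOT B OR E)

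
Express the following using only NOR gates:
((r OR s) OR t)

((((r NOR s) NOR (r NOR s)) NOR t) NOR (((r NOR s) NOR (r NOR s)) NOR t))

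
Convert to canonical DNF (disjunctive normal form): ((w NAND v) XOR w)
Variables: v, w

(NOT v AND NOT w) OR (v AND NOT w) OR (v AND w)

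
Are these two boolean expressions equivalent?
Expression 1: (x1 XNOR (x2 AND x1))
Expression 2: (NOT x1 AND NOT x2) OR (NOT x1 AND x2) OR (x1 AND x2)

Yes, they are equivalent — the two output columns agree on all 4 assignments:
x1 | x2 | Expression 1 | Expression 2
-------------------------------------
0 | 0 | 1 | 1
0 | 1 | 1 | 1
1 | 0 | 0 | 0
1 | 1 | 1 | 1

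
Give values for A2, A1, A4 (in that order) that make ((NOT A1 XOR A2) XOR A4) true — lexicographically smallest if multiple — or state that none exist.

A2=0, A1=0, A4=0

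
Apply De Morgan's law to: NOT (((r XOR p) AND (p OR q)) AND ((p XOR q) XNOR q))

NOT ((r XOR p) AND (p OR q)) OR NOT ((p XOR q) XNOR q)
De Morgan's: NOT(AND of terms) = OR of negations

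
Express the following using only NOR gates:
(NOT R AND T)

(((R NOR R) NOR (R NOR R)) NOR (T NOR T))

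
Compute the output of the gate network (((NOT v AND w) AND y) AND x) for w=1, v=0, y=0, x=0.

Substituting: (((NOT 0 AND 1) AND 0) AND 0)
= 0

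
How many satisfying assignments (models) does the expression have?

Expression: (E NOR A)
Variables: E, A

Satisfying assignments: (0,0)
Count: 1 out of 4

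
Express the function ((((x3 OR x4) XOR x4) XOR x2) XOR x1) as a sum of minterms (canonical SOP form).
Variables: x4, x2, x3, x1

Σm(1, 2, 4, 7, 9, 11, 12, 14) = (NOT x4 AND NOT x2 AND NOT x3 AND x1) OR (NOT x4 AND NOT x2 AND x3 AND NOT x1) OR (NOT x4 AND x2 AND NOT x3 AND NOT x1) OR (NOT x4 AND x2 AND x3 AND x1) OR (x4 AND NOT x2 AND NOT x3 AND x1) OR (x4 AND NOT x2 AND x3 AND x1) OR (x4 AND x2 AND NOT x3 AND NOT x1) OR (x4 AND x2 AND x3 AND NOT x1)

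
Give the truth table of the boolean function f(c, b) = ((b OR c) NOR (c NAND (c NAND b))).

c | b | Output
--------------
0 | 0 | 0
0 | 1 | 0
1 | 0 | 0
1 | 1 | 0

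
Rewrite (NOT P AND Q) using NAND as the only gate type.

(((P NAND P) NAND Q) NAND ((P NAND P) NAND Q))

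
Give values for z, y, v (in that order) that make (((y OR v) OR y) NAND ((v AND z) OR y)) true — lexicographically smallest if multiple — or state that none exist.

z=0, y=0, v=0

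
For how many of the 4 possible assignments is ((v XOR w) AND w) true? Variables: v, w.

Satisfying assignments: (0,1)
Count: 1 out of 4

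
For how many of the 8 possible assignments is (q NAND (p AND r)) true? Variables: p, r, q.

Satisfying assignments: (0,0,0), (0,0,1), (0,1,0), (0,1,1), (1,0,0), (1,0,1), (1,1,0)
Count: 7 out of 8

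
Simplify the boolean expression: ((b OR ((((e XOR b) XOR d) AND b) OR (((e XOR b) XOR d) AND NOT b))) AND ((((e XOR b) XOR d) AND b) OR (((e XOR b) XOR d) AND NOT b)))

By absorption (E AND (E OR v) = E) then distribution ((E AND v) OR (E AND NOT v) = E):
= ((e XOR b) XOR d)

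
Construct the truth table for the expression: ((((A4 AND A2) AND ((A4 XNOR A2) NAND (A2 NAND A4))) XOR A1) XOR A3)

A1 | A2 | A4 | A3 | Output
--------------------------
0 | 0 | 0 | 0 | 0
0 | 0 | 0 | 1 | 1
0 | 0 | 1 | 0 | 0
0 | 0 | 1 | 1 | 1
0 | 1 | 0 | 0 | 0
0 | 1 | 0 | 1 | 1
0 | 1 | 1 | 0 | 1
0 | 1 | 1 | 1 | 0
1 | 0 | 0 | 0 | 1
1 | 0 | 0 | 1 | 0
1 | 0 | 1 | 0 | 1
1 | 0 | 1 | 1 | 0
1 | 1 | 0 | 0 | 1
1 | 1 | 0 | 1 | 0
1 | 1 | 1 | 0 | 0
1 | 1 | 1 | 1 | 1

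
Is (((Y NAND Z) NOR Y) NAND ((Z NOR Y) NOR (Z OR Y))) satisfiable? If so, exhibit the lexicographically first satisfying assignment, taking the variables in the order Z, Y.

Z=0, Y=0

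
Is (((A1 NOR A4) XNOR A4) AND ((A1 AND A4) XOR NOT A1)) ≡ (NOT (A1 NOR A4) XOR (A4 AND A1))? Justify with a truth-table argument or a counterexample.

No. Counterexample: with A4=0, A1=1, Expression 1 = 0 but Expression 2 = 1.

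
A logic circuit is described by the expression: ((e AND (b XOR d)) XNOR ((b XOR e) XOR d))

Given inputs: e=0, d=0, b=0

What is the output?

Substituting: ((0 AND (0 XOR 0)) XNOR ((0 XOR 0) XOR 0))
= 1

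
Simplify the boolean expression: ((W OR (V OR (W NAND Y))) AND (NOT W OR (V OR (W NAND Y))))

By distribution ((E OR v) AND (E OR NOT v) = E):
= (V OR (W NAND Y))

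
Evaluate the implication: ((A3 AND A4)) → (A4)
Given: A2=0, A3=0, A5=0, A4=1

Antecedent ((A3 AND A4)) = 0; consequent (A4) = 1.
0 → 1 = 1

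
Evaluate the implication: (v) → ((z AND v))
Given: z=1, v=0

Antecedent (v) = 0; consequent ((z AND v)) = 0.
0 → 0 = 1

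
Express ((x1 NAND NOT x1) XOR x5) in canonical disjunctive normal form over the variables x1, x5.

(NOT x1 AND NOT x5) OR (x1 AND NOT x5)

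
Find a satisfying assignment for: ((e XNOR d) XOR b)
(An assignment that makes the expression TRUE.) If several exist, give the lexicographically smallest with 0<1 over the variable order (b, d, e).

b=0, d=0, e=0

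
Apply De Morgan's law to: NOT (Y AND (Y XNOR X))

NOT Y OR NOT (Y XNOR X)
De Morgan's: NOT(AND of terms) = OR of negations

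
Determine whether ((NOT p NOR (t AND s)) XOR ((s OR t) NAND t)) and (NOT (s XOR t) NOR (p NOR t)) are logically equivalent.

No. Counterexample: with p=0, t=0, s=0, Expression 1 = 1 but Expression 2 = 0.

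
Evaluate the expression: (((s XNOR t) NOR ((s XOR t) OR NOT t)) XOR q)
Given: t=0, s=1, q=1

Substituting: (((1 XNOR 0) NOR ((1 XOR 0) OR NOT 0)) XOR 1)
= 1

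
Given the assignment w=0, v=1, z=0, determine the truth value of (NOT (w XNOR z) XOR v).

Substituting: (NOT (0 XNOR 0) XOR 1)
= 1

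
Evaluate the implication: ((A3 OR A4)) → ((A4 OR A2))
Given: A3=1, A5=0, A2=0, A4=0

Antecedent ((A3 OR A4)) = 1; consequent ((A4 OR A2)) = 0.
1 → 0 = 0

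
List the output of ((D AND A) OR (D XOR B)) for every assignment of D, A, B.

D | A | B | Output
------------------
0 | 0 | 0 | 0
0 | 0 | 1 | 1
0 | 1 | 0 | 0
0 | 1 | 1 | 1
1 | 0 | 0 | 1
1 | 0 | 1 | 0
1 | 1 | 0 | 1
1 | 1 | 1 | 1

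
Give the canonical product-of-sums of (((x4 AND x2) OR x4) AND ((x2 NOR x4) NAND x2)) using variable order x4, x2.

ΠM(0, 1) = (x4 OR x2) AND (x4 OR NOT x2)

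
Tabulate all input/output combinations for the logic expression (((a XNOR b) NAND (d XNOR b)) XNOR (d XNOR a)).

b | a | d | Output
------------------
0 | 0 | 0 | 0
0 | 0 | 1 | 0
0 | 1 | 0 | 0
0 | 1 | 1 | 1
1 | 0 | 0 | 1
1 | 0 | 1 | 0
1 | 1 | 0 | 0
1 | 1 | 1 | 0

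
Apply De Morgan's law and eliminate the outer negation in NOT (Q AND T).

NOT Q OR NOT T
De Morgan's: NOT(AND of terms) = OR of negations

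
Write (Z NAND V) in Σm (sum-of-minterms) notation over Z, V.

Σm(0, 1, 2) = (NOT Z AND NOT V) OR (NOT Z AND V) OR (Z AND NOT V)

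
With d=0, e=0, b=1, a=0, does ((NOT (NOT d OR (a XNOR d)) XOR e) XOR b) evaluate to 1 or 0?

Substituting: ((NOT (NOT 0 OR (0 XNOR 0)) XOR 0) XOR 1)
= 1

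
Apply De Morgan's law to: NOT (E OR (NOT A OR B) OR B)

NOT E AND NOT (NOT A OR B) AND NOT B
De Morgan's: NOT(OR of terms) = AND of negations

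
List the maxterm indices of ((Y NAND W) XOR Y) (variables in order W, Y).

ΠM(1) = (W OR NOT Y)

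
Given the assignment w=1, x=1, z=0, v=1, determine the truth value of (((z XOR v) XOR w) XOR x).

Substituting: (((0 XOR 1) XOR 1) XOR 1)
= 1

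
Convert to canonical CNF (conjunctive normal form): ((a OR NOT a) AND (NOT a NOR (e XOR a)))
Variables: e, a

(e OR a) AND (e OR NOT a) AND (NOT e OR a)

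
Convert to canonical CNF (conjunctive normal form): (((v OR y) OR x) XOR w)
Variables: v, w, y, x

(v OR w OR y OR x) AND (v OR NOT w OR y OR NOT x) AND (v OR NOT w OR NOT y OR x) AND (v OR NOT w OR NOT y OR NOT x) AND (NOT v OR NOT w OR y OR x) AND (NOT v OR NOT w OR y OR NOT x) AND (NOT v OR NOT w OR NOT y OR x) AND (NOT v OR NOT w OR NOT y OR NOT x)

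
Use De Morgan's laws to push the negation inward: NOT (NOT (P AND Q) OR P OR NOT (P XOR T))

(P AND Q) AND NOT P AND (P XOR T)
De Morgan's: NOT(OR of terms) = AND of negations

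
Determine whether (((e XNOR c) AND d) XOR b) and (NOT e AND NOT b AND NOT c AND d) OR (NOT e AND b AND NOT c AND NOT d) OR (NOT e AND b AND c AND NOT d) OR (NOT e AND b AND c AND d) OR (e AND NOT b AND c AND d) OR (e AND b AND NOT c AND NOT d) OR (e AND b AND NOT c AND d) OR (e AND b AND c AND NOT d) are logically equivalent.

Yes, they are equivalent — the two output columns agree on all 16 assignments:
e | b | c | d | Expression 1 | Expression 2
-------------------------------------------
0 | 0 | 0 | 0 | 0 | 0
0 | 0 | 0 | 1 | 1 | 1
0 | 0 | 1 | 0 | 0 | 0
0 | 0 | 1 | 1 | 0 | 0
0 | 1 | 0 | 0 | 1 | 1
0 | 1 | 0 | 1 | 0 | 0
0 | 1 | 1 | 0 | 1 | 1
0 | 1 | 1 | 1 | 1 | 1
1 | 0 | 0 | 0 | 0 | 0
1 | 0 | 0 | 1 | 0 | 0
1 | 0 | 1 | 0 | 0 | 0
1 | 0 | 1 | 1 | 1 | 1
1 | 1 | 0 | 0 | 1 | 1
1 | 1 | 0 | 1 | 1 | 1
1 | 1 | 1 | 0 | 1 | 1
1 | 1 | 1 | 1 | 0 | 0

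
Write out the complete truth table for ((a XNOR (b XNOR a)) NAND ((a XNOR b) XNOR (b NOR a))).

b | a | Output
--------------
0 | 0 | 1
0 | 1 | 1
1 | 0 | 0
1 | 1 | 1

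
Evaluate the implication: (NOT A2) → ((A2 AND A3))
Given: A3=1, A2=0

Antecedent (NOT A2) = 1; consequent ((A2 AND A3)) = 0.
1 → 0 = 0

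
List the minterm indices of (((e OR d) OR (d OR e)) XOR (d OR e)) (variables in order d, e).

Σm() = FALSE (no minterms)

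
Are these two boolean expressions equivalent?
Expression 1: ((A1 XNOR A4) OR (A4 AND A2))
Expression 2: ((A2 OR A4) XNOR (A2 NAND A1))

No. Counterexample: with A2=0, A4=0, A1=0, Expression 1 = 1 but Expression 2 = 0.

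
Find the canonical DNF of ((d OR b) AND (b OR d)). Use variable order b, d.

(NOT b AND d) OR (b AND NOT d) OR (b AND d)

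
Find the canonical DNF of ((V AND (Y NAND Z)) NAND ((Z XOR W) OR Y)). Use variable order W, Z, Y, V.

(NOT W AND NOT Z AND NOT Y AND NOT V) OR (NOT W AND NOT Z AND NOT Y AND V) OR (NOT W AND NOT Z AND Y AND NOT V) OR (NOT W AND Z AND NOT Y AND NOT V) OR (NOT W AND Z AND Y AND NOT V) OR (NOT W AND Z AND Y AND V) OR (W AND NOT Z AND NOT Y AND NOT V) OR (W AND NOT Z AND Y AND NOT V) OR (W AND Z AND NOT Y AND NOT V) OR (W AND Z AND NOT Y AND V) OR (W AND Z AND Y AND NOT V) OR (W AND Z AND Y AND V)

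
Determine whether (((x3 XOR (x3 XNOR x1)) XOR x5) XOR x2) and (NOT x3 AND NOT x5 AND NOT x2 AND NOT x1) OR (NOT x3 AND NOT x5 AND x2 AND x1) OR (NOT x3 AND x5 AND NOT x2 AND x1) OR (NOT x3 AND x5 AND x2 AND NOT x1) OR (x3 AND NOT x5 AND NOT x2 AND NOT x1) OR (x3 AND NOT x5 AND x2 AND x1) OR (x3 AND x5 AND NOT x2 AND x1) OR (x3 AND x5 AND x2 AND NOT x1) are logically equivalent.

Yes, they are equivalent — the two output columns agree on all 16 assignments:
x3 | x5 | x2 | x1 | Expression 1 | Expression 2
-----------------------------------------------
0 | 0 | 0 | 0 | 1 | 1
0 | 0 | 0 | 1 | 0 | 0
0 | 0 | 1 | 0 | 0 | 0
0 | 0 | 1 | 1 | 1 | 1
0 | 1 | 0 | 0 | 0 | 0
0 | 1 | 0 | 1 | 1 | 1
0 | 1 | 1 | 0 | 1 | 1
0 | 1 | 1 | 1 | 0 | 0
1 | 0 | 0 | 0 | 1 | 1
1 | 0 | 0 | 1 | 0 | 0
1 | 0 | 1 | 0 | 0 | 0
1 | 0 | 1 | 1 | 1 | 1
1 | 1 | 0 | 0 | 0 | 0
1 | 1 | 0 | 1 | 1 | 1
1 | 1 | 1 | 0 | 1 | 1
1 | 1 | 1 | 1 | 0 | 0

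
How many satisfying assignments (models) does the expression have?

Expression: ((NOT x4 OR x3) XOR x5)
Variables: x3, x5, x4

Satisfying assignments: (0,0,0), (0,1,1), (1,0,0), (1,0,1)
Count: 4 out of 8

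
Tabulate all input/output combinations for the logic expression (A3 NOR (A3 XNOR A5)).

A3 | A5 | Output
----------------
0 | 0 | 0
0 | 1 | 1
1 | 0 | 0
1 | 1 | 0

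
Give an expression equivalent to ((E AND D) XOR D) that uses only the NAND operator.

((((E NAND D) NAND (E NAND D)) NAND (((E NAND D) NAND (E NAND D)) NAND D)) NAND (D NAND (((E NAND D) NAND (E NAND D)) NAND D)))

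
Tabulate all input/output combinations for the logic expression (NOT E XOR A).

A | E | Output
--------------
0 | 0 | 1
0 | 1 | 0
1 | 0 | 0
1 | 1 | 1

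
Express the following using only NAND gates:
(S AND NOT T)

((S NAND (T NAND T)) NAND (S NAND (T NAND T)))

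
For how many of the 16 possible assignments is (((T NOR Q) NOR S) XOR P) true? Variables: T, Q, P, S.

Satisfying assignments: (0,0,1,0), (0,0,1,1), (0,1,0,0), (0,1,1,1), (1,0,0,0), (1,0,1,1), (1,1,0,0), (1,1,1,1)
Count: 8 out of 16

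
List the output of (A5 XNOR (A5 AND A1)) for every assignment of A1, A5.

A1 | A5 | Output
----------------
0 | 0 | 1
0 | 1 | 0
1 | 0 | 1
1 | 1 | 1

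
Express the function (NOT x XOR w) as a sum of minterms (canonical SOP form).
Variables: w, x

Σm(0, 3) = (NOT w AND NOT x) OR (w AND x)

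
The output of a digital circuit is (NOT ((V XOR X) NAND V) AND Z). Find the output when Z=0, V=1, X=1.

Substituting: (NOT ((1 XOR 1) NAND 1) AND 0)
= 0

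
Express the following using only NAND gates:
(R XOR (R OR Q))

((R NAND (R NAND ((R NAND R) NAND (Q NAND Q)))) NAND (((R NAND R) NAND (Q NAND Q)) NAND (R NAND ((R NAND R) NAND (Q NAND Q)))))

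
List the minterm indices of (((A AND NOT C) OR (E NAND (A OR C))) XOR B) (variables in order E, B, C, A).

Σm(0, 1, 2, 3, 8, 9, 14, 15) = (NOT E AND NOT B AND NOT C AND NOT A) OR (NOT E AND NOT B AND NOT C AND A) OR (NOT E AND NOT B AND C AND NOT A) OR (NOT E AND NOT B AND C AND A) OR (E AND NOT B AND NOT C AND NOT A) OR (E AND NOT B AND NOT C AND A) OR (E AND B AND C AND NOT A) OR (E AND B AND C AND A)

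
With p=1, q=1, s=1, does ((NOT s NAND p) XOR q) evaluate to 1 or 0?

Substituting: ((NOT 1 NAND 1) XOR 1)
= 0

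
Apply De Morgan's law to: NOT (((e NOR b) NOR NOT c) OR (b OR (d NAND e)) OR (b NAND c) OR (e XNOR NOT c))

NOT ((e NOR b) NOR NOT c) AND NOT (b OR (d NAND e)) AND NOT (b NAND c) AND NOT (e XNOR NOT c)
De Morgan's: NOT(OR of terms) = AND of negations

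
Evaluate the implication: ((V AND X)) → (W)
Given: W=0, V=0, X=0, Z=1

Antecedent ((V AND X)) = 0; consequent (W) = 0.
0 → 0 = 1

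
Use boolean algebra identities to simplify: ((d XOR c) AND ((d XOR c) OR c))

By absorption (E AND (E OR v) = E):
= (d XOR c)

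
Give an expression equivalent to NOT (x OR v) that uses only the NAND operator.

(((x NAND x) NAND (v NAND v)) NAND ((x NAND x) NAND (v NAND v)))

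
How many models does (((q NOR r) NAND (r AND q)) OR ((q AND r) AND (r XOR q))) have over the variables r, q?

Satisfying assignments: (0,0), (0,1), (1,0), (1,1)
Count: 4 out of 4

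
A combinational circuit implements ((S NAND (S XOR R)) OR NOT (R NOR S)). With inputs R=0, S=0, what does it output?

Substituting: ((0 NAND (0 XOR 0)) OR NOT (0 NOR 0))
= 1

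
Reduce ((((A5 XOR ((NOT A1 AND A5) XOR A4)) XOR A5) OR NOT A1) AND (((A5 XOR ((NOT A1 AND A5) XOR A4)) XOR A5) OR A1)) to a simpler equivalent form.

By distribution ((E OR v) AND (E OR NOT v) = E) then XOR self-cancellation ((E XOR v) XOR v = E):
= ((NOT A1 AND A5) XOR A4)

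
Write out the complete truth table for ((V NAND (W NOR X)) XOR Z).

X | V | Z | W | Output
----------------------
0 | 0 | 0 | 0 | 1
0 | 0 | 0 | 1 | 1
0 | 0 | 1 | 0 | 0
0 | 0 | 1 | 1 | 0
0 | 1 | 0 | 0 | 0
0 | 1 | 0 | 1 | 1
0 | 1 | 1 | 0 | 1
0 | 1 | 1 | 1 | 0
1 | 0 | 0 | 0 | 1
1 | 0 | 0 | 1 | 1
1 | 0 | 1 | 0 | 0
1 | 0 | 1 | 1 | 0
1 | 1 | 0 | 0 | 1
1 | 1 | 0 | 1 | 1
1 | 1 | 1 | 0 | 0
1 | 1 | 1 | 1 | 0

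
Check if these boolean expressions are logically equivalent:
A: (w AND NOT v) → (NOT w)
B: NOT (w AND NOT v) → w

No, Inverse is not equivalent to original (counterexample: z=0, w=0, v=0)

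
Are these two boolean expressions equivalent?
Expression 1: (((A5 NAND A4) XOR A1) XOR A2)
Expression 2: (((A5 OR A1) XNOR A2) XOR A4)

No. Counterexample: with A1=0, A4=0, A2=0, A5=1, Expression 1 = 1 but Expression 2 = 0.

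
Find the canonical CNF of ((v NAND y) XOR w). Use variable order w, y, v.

(w OR NOT y OR NOT v) AND (NOT w OR y OR v) AND (NOT w OR y OR NOT v) AND (NOT w OR NOT y OR v)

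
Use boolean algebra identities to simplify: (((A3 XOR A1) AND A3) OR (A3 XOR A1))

By absorption (E OR (E AND v) = E):
= (A3 XOR A1)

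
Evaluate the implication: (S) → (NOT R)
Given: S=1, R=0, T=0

Antecedent (S) = 1; consequent (NOT R) = 1.
1 → 1 = 1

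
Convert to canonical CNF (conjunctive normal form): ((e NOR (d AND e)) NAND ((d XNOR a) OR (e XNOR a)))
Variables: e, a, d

(e OR a OR d) AND (e OR a OR NOT d) AND (e OR NOT a OR NOT d)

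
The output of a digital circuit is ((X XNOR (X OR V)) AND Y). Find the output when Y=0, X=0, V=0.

Substituting: ((0 XNOR (0 OR 0)) AND 0)
= 0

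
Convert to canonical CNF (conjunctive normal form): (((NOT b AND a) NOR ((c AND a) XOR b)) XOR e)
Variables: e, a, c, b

(e OR a OR c OR NOT b) AND (e OR a OR NOT c OR NOT b) AND (e OR NOT a OR c OR b) AND (e OR NOT a OR c OR NOT b) AND (e OR NOT a OR NOT c OR b) AND (NOT e OR a OR c OR b) AND (NOT e OR a OR NOT c OR b) AND (NOT e OR NOT a OR NOT c OR NOT b)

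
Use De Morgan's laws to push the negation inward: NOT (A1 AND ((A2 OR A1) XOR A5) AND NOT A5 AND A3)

NOT A1 OR NOT ((A2 OR A1) XOR A5) OR A5 OR NOT A3
De Morgan's: NOT(AND of terms) = OR of negations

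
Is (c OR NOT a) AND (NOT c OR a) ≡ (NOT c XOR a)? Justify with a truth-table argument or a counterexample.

Yes, they are equivalent — the two output columns agree on all 4 assignments:
c | a | Expression 1 | Expression 2
-----------------------------------
0 | 0 | 1 | 1
0 | 1 | 0 | 0
1 | 0 | 0 | 0
1 | 1 | 1 | 1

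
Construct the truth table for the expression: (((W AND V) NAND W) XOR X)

X | W | V | Output
------------------
0 | 0 | 0 | 1
0 | 0 | 1 | 1
0 | 1 | 0 | 1
0 | 1 | 1 | 0
1 | 0 | 0 | 0
1 | 0 | 1 | 0
1 | 1 | 0 | 0
1 | 1 | 1 | 1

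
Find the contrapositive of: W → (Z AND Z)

Contrapositive: NOT (Z AND Z) → NOT W
Note: A statement and its contrapositive are logically equivalent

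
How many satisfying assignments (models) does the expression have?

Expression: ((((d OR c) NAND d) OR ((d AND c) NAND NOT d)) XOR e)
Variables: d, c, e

Satisfying assignments: (0,0,0), (0,1,0), (1,0,0), (1,1,0)
Count: 4 out of 8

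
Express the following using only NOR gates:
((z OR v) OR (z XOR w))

((((z NOR v) NOR (z NOR v)) NOR ((((z NOR w) NOR (z NOR w)) NOR ((z NOR w) NOR (z NOR w))) NOR ((((z NOR z) NOR (w NOR w)) NOR ((z NOR z) NOR (w NOR w))) NOR (((z NOR z) NOR (w NOR w)) NOR ((z NOR z) NOR (w NOR w)))))) NOR (((z NOR v) NOR (z NOR v)) NOR ((((z NOR w) NOR (z NOR w)) NOR ((z NOR w) NOR (z NOR w))) NOR ((((z NOR z) NOR (w NOR w)) NOR ((z NOR z) NOR (w NOR w))) NOR (((z NOR z) NOR (w NOR w)) NOR ((z NOR z) NOR (w NOR w)))))))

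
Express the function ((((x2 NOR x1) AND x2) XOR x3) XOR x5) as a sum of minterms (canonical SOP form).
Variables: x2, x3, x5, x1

Σm(2, 3, 4, 5, 10, 11, 12, 13) = (NOT x2 AND NOT x3 AND x5 AND NOT x1) OR (NOT x2 AND NOT x3 AND x5 AND x1) OR (NOT x2 AND x3 AND NOT x5 AND NOT x1) OR (NOT x2 AND x3 AND NOT x5 AND x1) OR (x2 AND NOT x3 AND x5 AND NOT x1) OR (x2 AND NOT x3 AND x5 AND x1) OR (x2 AND x3 AND NOT x5 AND NOT x1) OR (x2 AND x3 AND NOT x5 AND x1)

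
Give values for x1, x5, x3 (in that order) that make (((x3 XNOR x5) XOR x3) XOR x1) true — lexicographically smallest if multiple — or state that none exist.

x1=0, x5=0, x3=0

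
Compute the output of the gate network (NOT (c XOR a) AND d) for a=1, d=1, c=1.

Substituting: (NOT (1 XOR 1) AND 1)
= 1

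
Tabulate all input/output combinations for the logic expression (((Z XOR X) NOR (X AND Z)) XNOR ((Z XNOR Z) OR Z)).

Z | X | Output
--------------
0 | 0 | 1
0 | 1 | 0
1 | 0 | 0
1 | 1 | 0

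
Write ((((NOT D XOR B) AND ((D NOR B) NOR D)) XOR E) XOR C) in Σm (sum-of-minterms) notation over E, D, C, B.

Σm(2, 3, 6, 7, 8, 9, 12, 13) = (NOT E AND NOT D AND C AND NOT B) OR (NOT E AND NOT D AND C AND B) OR (NOT E AND D AND C AND NOT B) OR (NOT E AND D AND C AND B) OR (E AND NOT D AND NOT C AND NOT B) OR (E AND NOT D AND NOT C AND B) OR (E AND D AND NOT C AND NOT B) OR (E AND D AND NOT C AND B)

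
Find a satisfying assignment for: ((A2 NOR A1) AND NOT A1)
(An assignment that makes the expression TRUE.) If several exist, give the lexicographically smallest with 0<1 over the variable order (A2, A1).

A2=0, A1=0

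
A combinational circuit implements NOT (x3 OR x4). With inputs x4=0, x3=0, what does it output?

Substituting: NOT (0 OR 0)
= 1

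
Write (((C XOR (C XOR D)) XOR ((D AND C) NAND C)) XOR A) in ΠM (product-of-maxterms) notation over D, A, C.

ΠM(2, 3, 4, 7) = (D OR NOT A OR C) AND (D OR NOT A OR NOT C) AND (NOT D OR A OR C) AND (NOT D OR NOT A OR NOT C)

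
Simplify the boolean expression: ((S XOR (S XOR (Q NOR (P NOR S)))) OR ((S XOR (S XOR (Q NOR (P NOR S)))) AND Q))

By absorption (E OR (E AND v) = E) then XOR self-cancellation ((E XOR v) XOR v = E):
= (Q NOR (P NOR S))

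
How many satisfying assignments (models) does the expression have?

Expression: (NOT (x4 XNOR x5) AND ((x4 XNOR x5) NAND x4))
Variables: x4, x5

Satisfying assignments: (0,1), (1,0)
Count: 2 out of 4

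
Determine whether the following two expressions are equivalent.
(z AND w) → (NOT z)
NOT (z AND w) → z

No, Inverse is not equivalent to original (counterexample: z=0, w=0)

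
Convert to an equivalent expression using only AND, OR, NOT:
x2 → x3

NOT x2 OR x3
(Implication elimination: A → B = NOT A OR B)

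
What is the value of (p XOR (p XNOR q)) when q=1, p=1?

Substituting: (1 XOR (1 XNOR 1))
= 0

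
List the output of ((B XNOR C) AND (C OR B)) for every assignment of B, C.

B | C | Output
--------------
0 | 0 | 0
0 | 1 | 0
1 | 0 | 0
1 | 1 | 1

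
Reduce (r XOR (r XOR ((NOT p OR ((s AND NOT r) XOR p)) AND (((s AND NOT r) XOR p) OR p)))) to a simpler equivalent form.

By XOR self-cancellation ((E XOR v) XOR v = E) then distribution ((E OR v) AND (E OR NOT v) = E):
= ((s AND NOT r) XOR p)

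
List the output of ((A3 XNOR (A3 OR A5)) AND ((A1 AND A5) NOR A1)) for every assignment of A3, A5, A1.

A3 | A5 | A1 | Output
---------------------
0 | 0 | 0 | 1
0 | 0 | 1 | 0
0 | 1 | 0 | 0
0 | 1 | 1 | 0
1 | 0 | 0 | 1
1 | 0 | 1 | 0
1 | 1 | 0 | 1
1 | 1 | 1 | 0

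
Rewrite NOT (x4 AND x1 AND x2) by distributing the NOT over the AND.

NOT x4 OR NOT x1 OR NOT x2
De Morgan's: NOT(AND of terms) = OR of negations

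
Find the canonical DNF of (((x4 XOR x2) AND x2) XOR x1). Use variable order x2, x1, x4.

(NOT x2 AND x1 AND NOT x4) OR (NOT x2 AND x1 AND x4) OR (x2 AND NOT x1 AND NOT x4) OR (x2 AND x1 AND x4)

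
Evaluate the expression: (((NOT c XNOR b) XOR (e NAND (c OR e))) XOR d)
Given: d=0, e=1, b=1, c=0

Substituting: (((NOT 0 XNOR 1) XOR (1 NAND (0 OR 1))) XOR 0)
= 1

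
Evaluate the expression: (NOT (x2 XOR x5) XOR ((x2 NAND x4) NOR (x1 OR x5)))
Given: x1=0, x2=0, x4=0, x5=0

Substituting: (NOT (0 XOR 0) XOR ((0 NAND 0) NOR (0 OR 0)))
= 1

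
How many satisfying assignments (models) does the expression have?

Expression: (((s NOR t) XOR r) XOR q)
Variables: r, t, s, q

Satisfying assignments: (0,0,0,0), (0,0,1,1), (0,1,0,1), (0,1,1,1), (1,0,0,1), (1,0,1,0), (1,1,0,0), (1,1,1,0)
Count: 8 out of 16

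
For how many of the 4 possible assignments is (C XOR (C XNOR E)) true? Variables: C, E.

Satisfying assignments: (0,0), (1,0)
Count: 2 out of 4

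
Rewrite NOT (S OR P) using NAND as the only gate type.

(((S NAND S) NAND (P NAND P)) NAND ((S NAND S) NAND (P NAND P)))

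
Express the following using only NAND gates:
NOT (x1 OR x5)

(((x1 NAND x1) NAND (x5 NAND x5)) NAND ((x1 NAND x1) NAND (x5 NAND x5)))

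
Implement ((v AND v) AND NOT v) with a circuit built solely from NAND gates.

((((v NAND v) NAND (v NAND v)) NAND (v NAND v)) NAND (((v NAND v) NAND (v NAND v)) NAND (v NAND v)))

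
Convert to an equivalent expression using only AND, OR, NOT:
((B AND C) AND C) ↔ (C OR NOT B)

(((B AND C) AND C) AND (C OR NOT B)) OR (NOT ((B AND C) AND C) AND NOT (C OR NOT B))
(Biconditional = both true or both false)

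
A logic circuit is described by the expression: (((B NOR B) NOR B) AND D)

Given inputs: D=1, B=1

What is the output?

Substituting: (((1 NOR 1) NOR 1) AND 1)
= 0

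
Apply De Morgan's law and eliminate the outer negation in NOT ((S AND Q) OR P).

NOT (S AND Q) AND NOT P
De Morgan's: NOT(OR of terms) = AND of negations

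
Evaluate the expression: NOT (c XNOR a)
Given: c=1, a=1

Substituting: NOT (1 XNOR 1)
= 0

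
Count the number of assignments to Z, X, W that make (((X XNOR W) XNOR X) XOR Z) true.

Satisfying assignments: (0,0,1), (0,1,1), (1,0,0), (1,1,0)
Count: 4 out of 8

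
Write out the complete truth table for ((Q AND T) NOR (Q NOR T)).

T | Q | Output
--------------
0 | 0 | 0
0 | 1 | 1
1 | 0 | 1
1 | 1 | 0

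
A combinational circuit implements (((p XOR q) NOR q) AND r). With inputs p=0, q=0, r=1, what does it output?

Substituting: (((0 XOR 0) NOR 0) AND 1)
= 1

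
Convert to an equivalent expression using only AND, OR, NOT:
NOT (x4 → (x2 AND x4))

x4 AND NOT (x2 AND x4)
(Negated implication: NOT(A → B) = A AND NOT B)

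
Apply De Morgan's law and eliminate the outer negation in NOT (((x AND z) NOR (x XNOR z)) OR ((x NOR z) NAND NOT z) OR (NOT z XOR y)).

NOT ((x AND z) NOR (x XNOR z)) AND NOT ((x NOR z) NAND NOT z) AND NOT (NOT z XOR y)
De Morgan's: NOT(OR of terms) = AND of negations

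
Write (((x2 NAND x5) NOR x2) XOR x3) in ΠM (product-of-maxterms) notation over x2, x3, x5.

ΠM(0, 1, 4, 5) = (x2 OR x3 OR x5) AND (x2 OR x3 OR NOT x5) AND (NOT x2 OR x3 OR x5) AND (NOT x2 OR x3 OR NOT x5)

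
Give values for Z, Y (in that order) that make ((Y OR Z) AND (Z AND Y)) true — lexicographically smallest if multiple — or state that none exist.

Z=1, Y=1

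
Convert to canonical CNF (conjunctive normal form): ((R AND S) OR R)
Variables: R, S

(R OR S) AND (R OR NOT S)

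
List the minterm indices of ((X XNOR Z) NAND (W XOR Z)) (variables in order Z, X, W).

Σm(0, 2, 3, 4, 5, 7) = (NOT Z AND NOT X AND NOT W) OR (NOT Z AND X AND NOT W) OR (NOT Z AND X AND W) OR (Z AND NOT X AND NOT W) OR (Z AND NOT X AND W) OR (Z AND X AND W)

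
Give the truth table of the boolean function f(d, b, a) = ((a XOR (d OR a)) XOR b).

d | b | a | Output
------------------
0 | 0 | 0 | 0
0 | 0 | 1 | 0
0 | 1 | 0 | 1
0 | 1 | 1 | 1
1 | 0 | 0 | 1
1 | 0 | 1 | 0
1 | 1 | 0 | 0
1 | 1 | 1 | 1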